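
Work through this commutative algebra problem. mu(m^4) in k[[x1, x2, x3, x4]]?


C(n+d-1,d)=C(7,4)=35


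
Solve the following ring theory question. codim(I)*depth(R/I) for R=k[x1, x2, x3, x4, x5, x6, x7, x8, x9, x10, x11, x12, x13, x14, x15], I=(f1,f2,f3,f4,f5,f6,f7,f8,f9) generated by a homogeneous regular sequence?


codim=9, depth=dim(R/I)=15-9=6
Product=9*6=54


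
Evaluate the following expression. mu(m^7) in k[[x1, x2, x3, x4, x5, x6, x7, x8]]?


C(n+d-1,d)=C(14,7)=3432


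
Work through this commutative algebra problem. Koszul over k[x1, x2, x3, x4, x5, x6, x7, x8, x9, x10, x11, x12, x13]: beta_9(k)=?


C(n,i)=C(13,9)=715


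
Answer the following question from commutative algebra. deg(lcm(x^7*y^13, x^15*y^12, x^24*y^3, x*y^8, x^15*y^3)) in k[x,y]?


lcm = componentwise max:
x: max(7,15,24,1,15)=24
y: max(13,12,3,8,3)=13
Total=24+13=37


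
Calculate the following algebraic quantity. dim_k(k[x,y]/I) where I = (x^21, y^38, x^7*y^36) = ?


k[x,y]/I, I = (x^21, y^38, x^7*y^36)
Rect: 21x38=798. Corner: (21-7)x(38-36)=28.
dim = 798-28 = 770


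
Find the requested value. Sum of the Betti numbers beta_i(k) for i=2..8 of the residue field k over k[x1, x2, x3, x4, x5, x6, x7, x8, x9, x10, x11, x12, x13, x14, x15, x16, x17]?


Koszul resolution: beta_i(k)=C(n,i), n=17
C(17,2)=136, C(17,3)=680, C(17,4)=2380, C(17,5)=6188, C(17,6)=12376, C(17,7)=19448, C(17,8)=24310
Sum=65518


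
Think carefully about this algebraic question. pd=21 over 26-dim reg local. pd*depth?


pd+depth=26
depth=26-21=5
pd*depth=21*5=105


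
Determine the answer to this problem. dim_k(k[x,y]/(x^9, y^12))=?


Basis: x^i*y^j, i<9, j<12
9*12=108


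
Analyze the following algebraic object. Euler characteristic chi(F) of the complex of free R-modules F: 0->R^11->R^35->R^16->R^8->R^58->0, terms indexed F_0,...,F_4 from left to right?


chi = sum (-1)^i * rank:
(-1)^0*11=11
(-1)^1*35=-35
(-1)^2*16=16
(-1)^3*8=-8
(-1)^4*58=58
chi=42


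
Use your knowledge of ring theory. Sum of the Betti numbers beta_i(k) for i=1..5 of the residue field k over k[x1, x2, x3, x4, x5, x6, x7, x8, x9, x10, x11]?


Koszul resolution: beta_i(k)=C(n,i), n=11
C(11,1)=11, C(11,2)=55, C(11,3)=165, C(11,4)=330, C(11,5)=462
Sum=1023


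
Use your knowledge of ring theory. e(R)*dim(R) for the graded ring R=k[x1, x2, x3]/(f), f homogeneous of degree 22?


e(R)=deg(f)=22, dim(R)=3-1=2
e*dim=22*2=44


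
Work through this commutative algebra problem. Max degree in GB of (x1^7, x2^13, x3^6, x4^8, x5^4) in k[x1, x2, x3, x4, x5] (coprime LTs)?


Pure powers, coprime LTs => already GB.
Degrees: 7, 13, 6, 8, 4
Max=13


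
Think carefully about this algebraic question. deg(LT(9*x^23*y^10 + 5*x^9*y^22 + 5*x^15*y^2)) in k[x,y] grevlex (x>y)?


LT: 9*x^23*y^10
deg_x=23, deg_y=10
Total=23+10=33


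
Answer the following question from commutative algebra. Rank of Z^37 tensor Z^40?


rank(M(x)N) = rank(M)*rank(N)
37*40 = 1480


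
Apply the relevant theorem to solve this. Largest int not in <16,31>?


gcd(16,31)=1 => F=ab-a-b=16*31-16-31=496-47=449


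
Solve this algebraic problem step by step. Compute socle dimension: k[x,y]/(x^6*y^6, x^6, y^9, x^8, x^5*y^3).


Socle = ann(m) = span of standard monomials u with x*u, y*u in I (staircase corners).
Redundant generators: x^8, x^6*y^6
Minimal generators: x^6, x^5*y^3, y^9
Corners: x^4y^8, x^5y^2
Socle dim=2


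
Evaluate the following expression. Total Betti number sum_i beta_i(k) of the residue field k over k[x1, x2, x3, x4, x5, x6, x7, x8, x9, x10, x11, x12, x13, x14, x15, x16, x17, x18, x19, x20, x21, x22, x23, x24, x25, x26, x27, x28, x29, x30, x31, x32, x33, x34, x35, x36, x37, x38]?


Koszul resolution: beta_i(k)=C(n,i), n=38
sum_i C(38,i) = 2^38 = 274877906944


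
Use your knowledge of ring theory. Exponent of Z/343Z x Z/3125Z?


Exponent = lcm of the cyclic orders; pairwise coprime => product.
7^3*5^5=343*3125=1071875


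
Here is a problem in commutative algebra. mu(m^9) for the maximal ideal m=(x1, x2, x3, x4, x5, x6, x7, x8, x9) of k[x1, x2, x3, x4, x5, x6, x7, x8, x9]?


Graded Nakayama: mu(m^d) = dim_k (m^d/m^(d+1)) = #degree-9 monomials in 9 vars
C(n+d-1,d)=C(17,9)=24310


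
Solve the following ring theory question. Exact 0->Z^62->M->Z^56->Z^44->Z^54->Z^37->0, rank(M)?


Alt sum=0:
(-1)^0*62 + (-1)^1*? + (-1)^2*56 + (-1)^3*44 + (-1)^4*54 + (-1)^5*37=0
rank(M)=91


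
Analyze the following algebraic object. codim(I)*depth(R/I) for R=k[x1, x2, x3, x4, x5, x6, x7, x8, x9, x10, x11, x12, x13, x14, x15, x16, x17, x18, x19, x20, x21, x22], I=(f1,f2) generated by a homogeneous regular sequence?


codim=2, depth=dim(R/I)=22-2=20
Product=2*20=40


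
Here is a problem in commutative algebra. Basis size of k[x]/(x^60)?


Basis: 1,x,...,x^59
dim=60


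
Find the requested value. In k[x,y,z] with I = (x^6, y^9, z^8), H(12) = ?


Need i<6, j<9, k<8 with i+j+k=12.
For each i, j ranges over max(0,12-i-7)..min(8,12-i):
  i=0: j in [5,8] -> 4
  i=1: j in [4,8] -> 5
  i=2: j in [3,8] -> 6
  i=3: j in [2,8] -> 7
  i=4: j in [1,8] -> 8
  i=5: j in [0,7] -> 8
H(12) = 4+5+6+7+8+8 = 38


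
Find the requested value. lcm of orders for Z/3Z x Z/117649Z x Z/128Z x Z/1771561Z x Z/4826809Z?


Exponent = lcm of the cyclic orders; pairwise coprime => product.
3^1*7^6*2^7*11^6*13^6=3*117649*128*1771561*4826809=386309767685762304384


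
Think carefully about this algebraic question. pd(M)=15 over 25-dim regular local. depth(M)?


pd+depth=depth(R)=25
depth=25-15=10


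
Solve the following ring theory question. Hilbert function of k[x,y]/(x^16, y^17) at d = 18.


k[x,y], I = (x^16, y^17), d = 18
Need i < 16 and d-i < 17.
Range: 2 <= i <= 15.
H(18) = 14


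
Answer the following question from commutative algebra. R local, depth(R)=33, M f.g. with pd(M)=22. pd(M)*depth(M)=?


pd+depth=33
depth=33-22=11
pd*depth=22*11=242


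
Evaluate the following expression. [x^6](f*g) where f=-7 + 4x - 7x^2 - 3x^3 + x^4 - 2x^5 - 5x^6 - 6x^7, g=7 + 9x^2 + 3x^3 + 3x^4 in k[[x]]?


[x^6] = sum a_i*b_j, i+j=6
  -7*3=-21
  -3*3=-9
  1*9=9
  -5*7=-35
Sum=-56


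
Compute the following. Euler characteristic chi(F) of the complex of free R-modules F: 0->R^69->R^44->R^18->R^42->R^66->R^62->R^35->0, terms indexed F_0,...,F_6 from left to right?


chi = sum (-1)^i * rank:
(-1)^0*69=69
(-1)^1*44=-44
(-1)^2*18=18
(-1)^3*42=-42
(-1)^4*66=66
(-1)^5*62=-62
(-1)^6*35=35
chi=40


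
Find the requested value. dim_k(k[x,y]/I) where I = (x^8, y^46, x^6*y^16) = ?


k[x,y]/I, I = (x^8, y^46, x^6*y^16)
Rect: 8x46=368. Corner: (8-6)x(46-16)=60.
dim = 368-60 = 308


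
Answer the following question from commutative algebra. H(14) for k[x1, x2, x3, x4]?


C(d+n-1,n-1)=C(17,3)=680


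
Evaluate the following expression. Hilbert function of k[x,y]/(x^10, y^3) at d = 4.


k[x,y], I = (x^10, y^3), d = 4
Need i < 10 and d-i < 3.
Range: 2 <= i <= 4.
H(4) = 3


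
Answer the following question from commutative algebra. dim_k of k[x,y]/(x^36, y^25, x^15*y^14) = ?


k[x,y]/I, I = (x^36, y^25, x^15*y^14)
Rect: 36x25=900. Corner: (36-15)x(25-14)=231.
dim = 900-231 = 669


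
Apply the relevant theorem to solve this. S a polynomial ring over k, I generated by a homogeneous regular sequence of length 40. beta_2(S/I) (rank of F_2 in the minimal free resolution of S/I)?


Regular sequence => Koszul complex is the minimal free resolution.
Syz_1 minimally generated by Koszul relations f_i*e_j - f_j*e_i (i<j): mu(Syz_1) = beta_2 = C(m,2) = m(m-1)/2
m=40
40*39/2 = 780


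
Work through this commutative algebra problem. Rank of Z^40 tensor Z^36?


rank(M(x)N) = rank(M)*rank(N)
40*36 = 1440


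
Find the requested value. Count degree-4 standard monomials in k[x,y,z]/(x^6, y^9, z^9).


Need i<6, j<9, k<9 with i+j+k=4.
For each i, j ranges over max(0,4-i-8)..min(8,4-i):
  i=0: j in [0,4] -> 5
  i=1: j in [0,3] -> 4
  i=2: j in [0,2] -> 3
  i=3: j in [0,1] -> 2
  i=4: j in [0,0] -> 1
H(4) = 5+4+3+2+1 = 15


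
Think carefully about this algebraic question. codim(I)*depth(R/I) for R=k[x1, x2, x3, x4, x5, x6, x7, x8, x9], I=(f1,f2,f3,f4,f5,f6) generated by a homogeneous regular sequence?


codim=6, depth=dim(R/I)=9-6=3
Product=6*3=18


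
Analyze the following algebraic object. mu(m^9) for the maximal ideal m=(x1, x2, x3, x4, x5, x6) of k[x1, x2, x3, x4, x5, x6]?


Graded Nakayama: mu(m^d) = dim_k (m^d/m^(d+1)) = #degree-9 monomials in 6 vars
C(n+d-1,d)=C(14,9)=2002


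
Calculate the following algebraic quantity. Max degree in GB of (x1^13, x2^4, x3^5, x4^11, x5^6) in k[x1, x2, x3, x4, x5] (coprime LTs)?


Pure powers, coprime LTs => already GB.
Degrees: 13, 4, 5, 11, 6
Max=13


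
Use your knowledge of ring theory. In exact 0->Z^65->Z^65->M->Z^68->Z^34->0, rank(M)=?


Alt sum=0:
(-1)^0*65 + (-1)^1*65 + (-1)^2*? + (-1)^3*68 + (-1)^4*34=0
rank(M)=34


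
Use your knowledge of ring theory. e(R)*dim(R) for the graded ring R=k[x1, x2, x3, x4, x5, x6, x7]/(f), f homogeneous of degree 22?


e(R)=deg(f)=22, dim(R)=7-1=6
e*dim=22*6=132


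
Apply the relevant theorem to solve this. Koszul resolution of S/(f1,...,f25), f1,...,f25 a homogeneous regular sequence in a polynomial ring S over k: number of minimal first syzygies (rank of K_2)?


Regular sequence => Koszul complex is the minimal free resolution.
Syz_1 minimally generated by Koszul relations f_i*e_j - f_j*e_i (i<j): mu(Syz_1) = beta_2 = C(m,2) = m(m-1)/2
m=25
25*24/2 = 300


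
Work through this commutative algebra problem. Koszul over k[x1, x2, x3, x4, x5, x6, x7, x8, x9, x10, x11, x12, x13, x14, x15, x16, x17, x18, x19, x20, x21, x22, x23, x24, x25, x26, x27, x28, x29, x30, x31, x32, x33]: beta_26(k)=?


C(n,i)=C(33,26)=4272048


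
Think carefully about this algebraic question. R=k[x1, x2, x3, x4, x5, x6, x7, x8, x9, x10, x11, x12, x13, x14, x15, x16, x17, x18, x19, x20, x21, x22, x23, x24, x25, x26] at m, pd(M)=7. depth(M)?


pd+depth=depth(R)=26
depth=26-7=19


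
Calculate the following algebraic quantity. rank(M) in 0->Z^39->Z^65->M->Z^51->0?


Alt sum=0:
(-1)^0*39 + (-1)^1*65 + (-1)^2*? + (-1)^3*51=0
rank(M)=77


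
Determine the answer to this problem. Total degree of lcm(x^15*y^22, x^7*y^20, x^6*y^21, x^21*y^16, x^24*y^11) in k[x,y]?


lcm = componentwise max:
x: max(15,7,6,21,24)=24
y: max(22,20,21,16,11)=22
Total=24+22=46


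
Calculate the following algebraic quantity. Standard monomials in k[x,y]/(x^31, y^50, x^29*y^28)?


k[x,y]/I, I = (x^31, y^50, x^29*y^28)
Rect: 31x50=1550. Corner: (31-29)x(50-28)=44.
dim = 1550-44 = 1506


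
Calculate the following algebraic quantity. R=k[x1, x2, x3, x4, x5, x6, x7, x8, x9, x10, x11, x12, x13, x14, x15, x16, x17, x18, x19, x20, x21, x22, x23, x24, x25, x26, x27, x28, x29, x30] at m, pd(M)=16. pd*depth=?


pd+depth=30
depth=30-16=14
pd*depth=16*14=224


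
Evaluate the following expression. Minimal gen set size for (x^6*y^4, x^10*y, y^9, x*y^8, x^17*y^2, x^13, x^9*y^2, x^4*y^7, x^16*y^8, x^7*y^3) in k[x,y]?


Remove redundant (divisible by others).
x^16*y^8 redundant.
x^17*y^2 redundant.
Min: x^13, x^10*y, x^9*y^2, x^7*y^3, x^6*y^4, x^4*y^7, x*y^8, y^9
Count=8


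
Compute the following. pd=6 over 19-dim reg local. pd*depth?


pd+depth=19
depth=19-6=13
pd*depth=6*13=78


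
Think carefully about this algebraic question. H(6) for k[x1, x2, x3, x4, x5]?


C(d+n-1,n-1)=C(10,4)=210


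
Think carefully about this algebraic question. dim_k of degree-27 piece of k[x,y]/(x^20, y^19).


k[x,y], I = (x^20, y^19), d = 27
Need i < 20 and d-i < 19.
Range: 9 <= i <= 19.
H(27) = 11


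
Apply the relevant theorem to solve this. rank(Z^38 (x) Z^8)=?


rank(M(x)N) = rank(M)*rank(N)
38*8 = 304


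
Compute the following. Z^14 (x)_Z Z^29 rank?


rank(M(x)N) = rank(M)*rank(N)
14*29 = 406


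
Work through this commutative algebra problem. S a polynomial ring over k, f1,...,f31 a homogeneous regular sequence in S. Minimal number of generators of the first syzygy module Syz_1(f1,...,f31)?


Regular sequence => Koszul complex is the minimal free resolution.
Syz_1 minimally generated by Koszul relations f_i*e_j - f_j*e_i (i<j): mu(Syz_1) = beta_2 = C(m,2) = m(m-1)/2
m=31
31*30/2 = 465


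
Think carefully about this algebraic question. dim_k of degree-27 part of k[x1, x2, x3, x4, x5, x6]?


C(d+n-1,n-1)=C(32,5)=201376


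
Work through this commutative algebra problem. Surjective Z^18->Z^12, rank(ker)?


rank(ker) = 18-12 = 6


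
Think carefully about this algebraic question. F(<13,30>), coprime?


gcd(13,30)=1 => F=ab-a-b=13*30-13-30=390-43=347


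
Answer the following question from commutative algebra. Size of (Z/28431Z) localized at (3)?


3-primary part: 28431=3^7*13
Size=3^7=2187


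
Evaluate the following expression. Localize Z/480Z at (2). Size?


2-primary part: 480=2^5*15
Size=2^5=32


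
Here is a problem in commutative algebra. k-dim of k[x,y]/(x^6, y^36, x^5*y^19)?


k[x,y]/I, I = (x^6, y^36, x^5*y^19)
Rect: 6x36=216. Corner: (6-5)x(36-19)=17.
dim = 216-17 = 199


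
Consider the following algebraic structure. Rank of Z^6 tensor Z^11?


rank(M(x)N) = rank(M)*rank(N)
6*11 = 66


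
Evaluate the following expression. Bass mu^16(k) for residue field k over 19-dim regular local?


C(n,i)=C(19,16)=969


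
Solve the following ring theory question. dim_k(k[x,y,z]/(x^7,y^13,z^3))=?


Basis: x^iy^jz^k, i<7,j<13,k<3
7*13*3=273


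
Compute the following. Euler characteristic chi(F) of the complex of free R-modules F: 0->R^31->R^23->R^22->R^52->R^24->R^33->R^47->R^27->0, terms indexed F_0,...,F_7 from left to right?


chi = sum (-1)^i * rank:
(-1)^0*31=31
(-1)^1*23=-23
(-1)^2*22=22
(-1)^3*52=-52
(-1)^4*24=24
(-1)^5*33=-33
(-1)^6*47=47
(-1)^7*27=-27
chi=-11


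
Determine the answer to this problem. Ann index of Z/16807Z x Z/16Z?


Exponent = lcm of the cyclic orders; pairwise coprime => product.
7^5*2^4=16807*16=268912


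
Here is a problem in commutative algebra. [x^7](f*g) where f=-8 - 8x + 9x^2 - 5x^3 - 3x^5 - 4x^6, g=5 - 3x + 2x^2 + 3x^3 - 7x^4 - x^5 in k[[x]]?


[x^7] = sum a_i*b_j, i+j=7
  9*-1=-9
  -5*-7=35
  -3*2=-6
  -4*-3=12
Sum=32


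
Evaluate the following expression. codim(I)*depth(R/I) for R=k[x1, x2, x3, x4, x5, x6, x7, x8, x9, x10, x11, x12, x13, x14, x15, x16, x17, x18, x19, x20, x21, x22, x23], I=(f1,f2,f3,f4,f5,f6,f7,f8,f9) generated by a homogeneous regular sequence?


codim=9, depth=dim(R/I)=23-9=14
Product=9*14=126


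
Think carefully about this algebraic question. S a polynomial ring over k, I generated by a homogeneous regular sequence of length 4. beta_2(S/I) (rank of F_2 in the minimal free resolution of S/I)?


Regular sequence => Koszul complex is the minimal free resolution.
Syz_1 minimally generated by Koszul relations f_i*e_j - f_j*e_i (i<j): mu(Syz_1) = beta_2 = C(m,2) = m(m-1)/2
m=4
4*3/2 = 6


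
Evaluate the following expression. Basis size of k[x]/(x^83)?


Basis: 1,x,...,x^82
dim=83


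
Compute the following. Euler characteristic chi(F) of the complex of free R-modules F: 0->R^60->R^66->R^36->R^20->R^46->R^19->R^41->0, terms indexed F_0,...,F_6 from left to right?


chi = sum (-1)^i * rank:
(-1)^0*60=60
(-1)^1*66=-66
(-1)^2*36=36
(-1)^3*20=-20
(-1)^4*46=46
(-1)^5*19=-19
(-1)^6*41=41
chi=78


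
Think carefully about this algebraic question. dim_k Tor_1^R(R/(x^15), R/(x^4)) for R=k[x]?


Tor_1(R/I,R/J)=(I cap J)/IJ=(x^15)/(x^19)
dim=19-15=min(15,4)=4


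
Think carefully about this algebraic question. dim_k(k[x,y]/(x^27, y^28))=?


Basis: x^i*y^j, i<27, j<28
27*28=756


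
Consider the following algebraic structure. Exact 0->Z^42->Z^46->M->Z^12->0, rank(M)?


Alt sum=0:
(-1)^0*42 + (-1)^1*46 + (-1)^2*? + (-1)^3*12=0
rank(M)=16


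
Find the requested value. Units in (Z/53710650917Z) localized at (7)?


Local ring = Z/40353607Z.
phi(40353607) = 7^8*(7-1) = 34588806


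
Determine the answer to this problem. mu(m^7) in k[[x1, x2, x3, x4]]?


C(n+d-1,d)=C(10,7)=120


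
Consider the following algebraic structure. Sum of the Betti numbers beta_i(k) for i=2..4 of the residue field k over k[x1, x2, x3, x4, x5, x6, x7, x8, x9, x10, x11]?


Koszul resolution: beta_i(k)=C(n,i), n=11
C(11,2)=55, C(11,3)=165, C(11,4)=330
Sum=550


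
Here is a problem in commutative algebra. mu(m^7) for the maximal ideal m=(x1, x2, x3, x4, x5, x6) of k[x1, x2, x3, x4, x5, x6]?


Graded Nakayama: mu(m^d) = dim_k (m^d/m^(d+1)) = #degree-7 monomials in 6 vars
C(n+d-1,d)=C(12,7)=792


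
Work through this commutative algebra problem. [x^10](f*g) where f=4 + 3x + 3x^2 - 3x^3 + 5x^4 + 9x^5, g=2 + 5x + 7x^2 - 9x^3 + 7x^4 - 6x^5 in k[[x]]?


[x^10] = sum a_i*b_j, i+j=10
  9*-6=-54
Sum=-54


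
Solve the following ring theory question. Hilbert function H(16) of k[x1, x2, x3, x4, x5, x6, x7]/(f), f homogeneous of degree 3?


C(22,6)-C(19,6)=74613-27132=47481


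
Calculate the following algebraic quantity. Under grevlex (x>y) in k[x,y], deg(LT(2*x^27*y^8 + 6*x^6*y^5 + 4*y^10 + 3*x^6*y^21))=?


LT: 2*x^27*y^8
deg_x=27, deg_y=8
Total=27+8=35


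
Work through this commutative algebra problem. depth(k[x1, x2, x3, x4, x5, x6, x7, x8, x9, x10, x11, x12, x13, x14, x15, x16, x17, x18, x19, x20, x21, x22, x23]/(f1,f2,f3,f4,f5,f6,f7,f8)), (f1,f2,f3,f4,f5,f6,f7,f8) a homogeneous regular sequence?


depth(R)=23
depth(R/I)=23-8=15


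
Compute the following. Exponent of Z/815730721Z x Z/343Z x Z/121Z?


Exponent = lcm of the cyclic orders; pairwise coprime => product.
13^8*7^3*11^2=815730721*343*121=33855272113663


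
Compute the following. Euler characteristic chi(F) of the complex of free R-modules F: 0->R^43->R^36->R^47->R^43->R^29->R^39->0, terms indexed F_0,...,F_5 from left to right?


chi = sum (-1)^i * rank:
(-1)^0*43=43
(-1)^1*36=-36
(-1)^2*47=47
(-1)^3*43=-43
(-1)^4*29=29
(-1)^5*39=-39
chi=1


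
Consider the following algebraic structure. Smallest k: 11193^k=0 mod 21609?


11193^k mod 21609:
k=1: 11193
k=2: 15876
k=3: 9261
k=4: 0
First zero at k = 4


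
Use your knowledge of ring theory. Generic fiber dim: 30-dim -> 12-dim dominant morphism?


dim(fiber)=dim(X)-dim(Y)=30-12=18


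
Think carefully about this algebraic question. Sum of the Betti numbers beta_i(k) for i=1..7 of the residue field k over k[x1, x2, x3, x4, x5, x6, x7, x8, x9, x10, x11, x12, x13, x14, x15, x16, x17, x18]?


Koszul resolution: beta_i(k)=C(n,i), n=18
C(18,1)=18, C(18,2)=153, C(18,3)=816, C(18,4)=3060, C(18,5)=8568, C(18,6)=18564, C(18,7)=31824
Sum=63003


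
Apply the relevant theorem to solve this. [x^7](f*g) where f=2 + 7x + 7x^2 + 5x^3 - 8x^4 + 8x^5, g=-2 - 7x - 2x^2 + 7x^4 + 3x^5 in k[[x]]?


[x^7] = sum a_i*b_j, i+j=7
  7*3=21
  5*7=35
  8*-2=-16
Sum=40


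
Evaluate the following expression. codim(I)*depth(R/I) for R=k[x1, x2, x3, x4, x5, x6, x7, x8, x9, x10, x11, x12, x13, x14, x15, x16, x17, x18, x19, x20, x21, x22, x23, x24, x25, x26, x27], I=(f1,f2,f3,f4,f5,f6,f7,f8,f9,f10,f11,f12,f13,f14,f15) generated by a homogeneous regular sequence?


codim=15, depth=dim(R/I)=27-15=12
Product=15*12=180


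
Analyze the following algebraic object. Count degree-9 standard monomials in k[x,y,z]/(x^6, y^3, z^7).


Need i<6, j<3, k<7 with i+j+k=9.
For each i, j ranges over max(0,9-i-6)..min(2,9-i):
  i=0: j in [3,2] -> 0
  i=1: j in [2,2] -> 1
  i=2: j in [1,2] -> 2
  i=3: j in [0,2] -> 3
  i=4: j in [0,2] -> 3
  i=5: j in [0,2] -> 3
H(9) = 0+1+2+3+3+3 = 12


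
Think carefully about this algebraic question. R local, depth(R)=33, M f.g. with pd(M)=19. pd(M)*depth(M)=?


pd+depth=33
depth=33-19=14
pd*depth=19*14=266


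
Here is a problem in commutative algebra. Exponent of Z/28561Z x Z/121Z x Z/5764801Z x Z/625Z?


Exponent = lcm of the cyclic orders; pairwise coprime => product.
13^4*11^2*7^8*5^4=28561*121*5764801*625=12451541402925625


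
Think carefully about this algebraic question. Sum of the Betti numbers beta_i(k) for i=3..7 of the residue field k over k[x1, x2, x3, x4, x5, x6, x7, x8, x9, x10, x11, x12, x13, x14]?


Koszul resolution: beta_i(k)=C(n,i), n=14
C(14,3)=364, C(14,4)=1001, C(14,5)=2002, C(14,6)=3003, C(14,7)=3432
Sum=9802


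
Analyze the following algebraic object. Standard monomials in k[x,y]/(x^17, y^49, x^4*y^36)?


k[x,y]/I, I = (x^17, y^49, x^4*y^36)
Rect: 17x49=833. Corner: (17-4)x(49-36)=169.
dim = 833-169 = 664


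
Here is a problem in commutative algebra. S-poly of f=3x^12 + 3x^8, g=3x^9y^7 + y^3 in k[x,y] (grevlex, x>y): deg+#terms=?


LT(f)=3x^12, LT(g)=3x^9y^7
lcm(LM)=x^12y^7
S(f,g) (scaled by 9 to clear denominators) = 3y^7*f - 3x^3*g = 9x^8y^7 - 3x^3y^3
2 terms, deg 15.
15+2=17


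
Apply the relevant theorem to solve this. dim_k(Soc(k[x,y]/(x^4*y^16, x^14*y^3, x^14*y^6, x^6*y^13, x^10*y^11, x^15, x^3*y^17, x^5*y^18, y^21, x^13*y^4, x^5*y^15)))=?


Socle = ann(m) = span of standard monomials u with x*u, y*u in I (staircase corners).
Redundant generators: x^14*y^6, x^5*y^18
Minimal generators: x^15, x^14*y^3, x^13*y^4, x^10*y^11, x^6*y^13, x^5*y^15, x^4*y^16, x^3*y^17, y^21
Corners: x^2y^20, x^3y^16, x^4y^15, x^5y^14, x^9y^12, x^12y^10, x^13y^3, x^14y^2
Socle dim=8


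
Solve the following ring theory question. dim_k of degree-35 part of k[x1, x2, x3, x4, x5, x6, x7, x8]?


C(d+n-1,n-1)=C(42,7)=26978328


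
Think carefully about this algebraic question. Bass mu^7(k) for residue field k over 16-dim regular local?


C(n,i)=C(16,7)=11440


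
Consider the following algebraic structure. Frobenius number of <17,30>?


gcd(17,30)=1 => F=ab-a-b=17*30-17-30=510-47=463


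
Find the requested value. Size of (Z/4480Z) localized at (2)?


2-primary part: 4480=2^7*35
Size=2^7=128


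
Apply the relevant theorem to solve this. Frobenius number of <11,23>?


gcd(11,23)=1 => F=ab-a-b=11*23-11-23=253-34=219


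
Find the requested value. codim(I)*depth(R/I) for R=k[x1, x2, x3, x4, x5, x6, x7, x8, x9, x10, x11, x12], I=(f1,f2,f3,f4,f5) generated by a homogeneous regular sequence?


codim=5, depth=dim(R/I)=12-5=7
Product=5*7=35


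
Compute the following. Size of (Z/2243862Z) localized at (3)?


3-primary part: 2243862=3^10*38
Size=3^10=59049


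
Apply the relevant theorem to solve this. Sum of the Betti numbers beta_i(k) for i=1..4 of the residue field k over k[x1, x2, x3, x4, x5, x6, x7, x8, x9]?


Koszul resolution: beta_i(k)=C(n,i), n=9
C(9,1)=9, C(9,2)=36, C(9,3)=84, C(9,4)=126
Sum=255


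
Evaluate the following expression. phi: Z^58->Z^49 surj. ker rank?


rank(ker) = 58-49 = 9


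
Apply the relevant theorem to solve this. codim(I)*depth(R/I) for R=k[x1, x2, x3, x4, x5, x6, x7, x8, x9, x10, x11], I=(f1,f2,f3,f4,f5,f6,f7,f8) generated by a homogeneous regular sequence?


codim=8, depth=dim(R/I)=11-8=3
Product=8*3=24


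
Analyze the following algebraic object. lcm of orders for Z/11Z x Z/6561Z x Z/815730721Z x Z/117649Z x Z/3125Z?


Exponent = lcm of the cyclic orders; pairwise coprime => product.
11^1*3^8*13^8*7^6*5^5=11*6561*815730721*117649*3125=21644512226092565184375


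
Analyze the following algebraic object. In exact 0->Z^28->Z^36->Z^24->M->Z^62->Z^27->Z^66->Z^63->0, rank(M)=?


Alt sum=0:
(-1)^0*28 + (-1)^1*36 + (-1)^2*24 + (-1)^3*? + (-1)^4*62 + (-1)^5*27 + (-1)^6*66 + (-1)^7*63=0
rank(M)=54


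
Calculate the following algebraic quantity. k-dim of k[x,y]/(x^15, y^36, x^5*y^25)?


k[x,y]/I, I = (x^15, y^36, x^5*y^25)
Rect: 15x36=540. Corner: (15-5)x(36-25)=110.
dim = 540-110 = 430


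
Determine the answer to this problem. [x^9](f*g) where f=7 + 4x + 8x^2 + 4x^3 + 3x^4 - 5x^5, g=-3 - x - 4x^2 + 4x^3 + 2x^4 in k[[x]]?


[x^9] = sum a_i*b_j, i+j=9
  -5*2=-10
Sum=-10


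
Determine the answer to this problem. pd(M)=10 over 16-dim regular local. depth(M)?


pd+depth=depth(R)=16
depth=16-10=6


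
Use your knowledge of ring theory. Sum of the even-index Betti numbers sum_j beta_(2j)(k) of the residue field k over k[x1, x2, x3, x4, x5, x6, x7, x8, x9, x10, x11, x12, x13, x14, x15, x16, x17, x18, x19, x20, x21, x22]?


Koszul resolution: beta_i(k)=C(n,i), n=22
sum_even C(22,i) = 2^(n-1) = 2^21 = 2097152


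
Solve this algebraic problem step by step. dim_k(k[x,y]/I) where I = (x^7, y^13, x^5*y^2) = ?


k[x,y]/I, I = (x^7, y^13, x^5*y^2)
Rect: 7x13=91. Corner: (7-5)x(13-2)=22.
dim = 91-22 = 69


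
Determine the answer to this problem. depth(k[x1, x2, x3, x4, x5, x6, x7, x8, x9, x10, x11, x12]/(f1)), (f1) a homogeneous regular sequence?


depth(R)=12
depth(R/I)=12-1=11


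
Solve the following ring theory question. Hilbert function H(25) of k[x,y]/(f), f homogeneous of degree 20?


H(t)=d for t>=d-1.
d=20, t=25
H(25)=20


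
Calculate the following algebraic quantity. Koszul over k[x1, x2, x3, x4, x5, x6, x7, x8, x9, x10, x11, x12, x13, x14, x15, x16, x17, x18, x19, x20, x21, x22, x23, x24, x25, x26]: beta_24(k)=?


C(n,i)=C(26,24)=325


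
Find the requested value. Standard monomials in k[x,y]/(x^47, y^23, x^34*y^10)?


k[x,y]/I, I = (x^47, y^23, x^34*y^10)
Rect: 47x23=1081. Corner: (47-34)x(23-10)=169.
dim = 1081-169 = 912


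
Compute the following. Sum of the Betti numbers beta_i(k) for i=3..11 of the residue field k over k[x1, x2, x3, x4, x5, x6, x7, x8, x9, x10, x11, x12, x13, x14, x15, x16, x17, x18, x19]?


Koszul resolution: beta_i(k)=C(n,i), n=19
C(19,3)=969, C(19,4)=3876, C(19,5)=11628, C(19,6)=27132, C(19,7)=50388, C(19,8)=75582, C(19,9)=92378, C(19,10)=92378, C(19,11)=75582
Sum=429913


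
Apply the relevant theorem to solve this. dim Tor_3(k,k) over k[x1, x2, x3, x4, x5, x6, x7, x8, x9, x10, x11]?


Koszul: C(n,i)=C(11,3)=165


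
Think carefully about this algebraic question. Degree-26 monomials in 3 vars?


C(d+n-1,n-1)=C(28,2)=378


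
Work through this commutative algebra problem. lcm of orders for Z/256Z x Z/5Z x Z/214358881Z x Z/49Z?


Exponent = lcm of the cyclic orders; pairwise coprime => product.
2^8*5^1*11^8*7^2=256*5*214358881*49=13444589016320


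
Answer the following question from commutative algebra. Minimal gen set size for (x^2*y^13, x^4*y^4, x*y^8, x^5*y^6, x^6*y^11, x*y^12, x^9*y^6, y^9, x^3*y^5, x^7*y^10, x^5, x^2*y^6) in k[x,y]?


Remove redundant (divisible by others).
x*y^12 redundant.
x^6*y^11 redundant.
x^5*y^6 redundant.
x^9*y^6 redundant.
x^2*y^13 redundant.
x^7*y^10 redundant.
Min: x^5, x^4*y^4, x^3*y^5, x^2*y^6, x*y^8, y^9
Count=6


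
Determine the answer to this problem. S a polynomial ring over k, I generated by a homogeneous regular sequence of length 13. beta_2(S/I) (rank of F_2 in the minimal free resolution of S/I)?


Regular sequence => Koszul complex is the minimal free resolution.
Syz_1 minimally generated by Koszul relations f_i*e_j - f_j*e_i (i<j): mu(Syz_1) = beta_2 = C(m,2) = m(m-1)/2
m=13
13*12/2 = 78


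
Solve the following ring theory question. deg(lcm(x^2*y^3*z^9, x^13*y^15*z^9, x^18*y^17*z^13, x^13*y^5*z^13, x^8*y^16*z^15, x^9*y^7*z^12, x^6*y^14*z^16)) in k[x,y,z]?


lcm = componentwise max:
x: max(2,13,18,13,8,9,6)=18
y: max(3,15,17,5,16,7,14)=17
z: max(9,9,13,13,15,12,16)=16
Total=18+17+16=51


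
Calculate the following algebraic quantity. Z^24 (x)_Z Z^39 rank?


rank(M(x)N) = rank(M)*rank(N)
24*39 = 936


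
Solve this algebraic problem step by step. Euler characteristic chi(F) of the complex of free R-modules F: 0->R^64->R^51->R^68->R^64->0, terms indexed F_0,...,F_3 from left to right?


chi = sum (-1)^i * rank:
(-1)^0*64=64
(-1)^1*51=-51
(-1)^2*68=68
(-1)^3*64=-64
chi=17


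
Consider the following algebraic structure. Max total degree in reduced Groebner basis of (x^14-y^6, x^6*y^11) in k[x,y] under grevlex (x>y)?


LT(f1)=x^14, LT(f2)=x^6y^11, lcm=x^14y^11
S(f1,f2) = y^11*f1 - x^8*f2 = -y^17
Reduced GB = {f1, f2, y^17}; degrees 14, 17, 17
Max = 17


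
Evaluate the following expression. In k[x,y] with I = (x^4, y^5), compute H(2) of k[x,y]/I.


k[x,y], I = (x^4, y^5), d = 2
Need i < 4 and d-i < 5.
Range: 0 <= i <= 2.
H(2) = 3


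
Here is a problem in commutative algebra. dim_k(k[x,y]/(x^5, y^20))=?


Basis: x^i*y^j, i<5, j<20
5*20=100


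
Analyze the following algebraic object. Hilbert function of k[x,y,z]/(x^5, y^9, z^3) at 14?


Need i<5, j<9, k<3 with i+j+k=14.
For each i, j ranges over max(0,14-i-2)..min(8,14-i):
  i=0: j in [12,8] -> 0
  i=1: j in [11,8] -> 0
  i=2: j in [10,8] -> 0
  i=3: j in [9,8] -> 0
  i=4: j in [8,8] -> 1
H(14) = 0+0+0+0+1 = 1


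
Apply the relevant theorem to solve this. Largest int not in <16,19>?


gcd(16,19)=1 => F=ab-a-b=16*19-16-19=304-35=269


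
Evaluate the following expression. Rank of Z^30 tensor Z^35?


rank(M(x)N) = rank(M)*rank(N)
30*35 = 1050


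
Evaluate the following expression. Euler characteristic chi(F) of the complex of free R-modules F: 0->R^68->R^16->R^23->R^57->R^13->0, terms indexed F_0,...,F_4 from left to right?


chi = sum (-1)^i * rank:
(-1)^0*68=68
(-1)^1*16=-16
(-1)^2*23=23
(-1)^3*57=-57
(-1)^4*13=13
chi=31


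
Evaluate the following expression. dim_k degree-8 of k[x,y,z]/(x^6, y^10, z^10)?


Need i<6, j<10, k<10 with i+j+k=8.
For each i, j ranges over max(0,8-i-9)..min(9,8-i):
  i=0: j in [0,8] -> 9
  i=1: j in [0,7] -> 8
  i=2: j in [0,6] -> 7
  i=3: j in [0,5] -> 6
  i=4: j in [0,4] -> 5
  i=5: j in [0,3] -> 4
H(8) = 9+8+7+6+5+4 = 39


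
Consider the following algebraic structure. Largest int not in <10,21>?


gcd(10,21)=1 => F=ab-a-b=10*21-10-21=210-31=179


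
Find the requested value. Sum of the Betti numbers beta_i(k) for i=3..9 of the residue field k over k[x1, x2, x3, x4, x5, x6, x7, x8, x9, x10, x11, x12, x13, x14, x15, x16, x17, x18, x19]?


Koszul resolution: beta_i(k)=C(n,i), n=19
C(19,3)=969, C(19,4)=3876, C(19,5)=11628, C(19,6)=27132, C(19,7)=50388, C(19,8)=75582, C(19,9)=92378
Sum=261953


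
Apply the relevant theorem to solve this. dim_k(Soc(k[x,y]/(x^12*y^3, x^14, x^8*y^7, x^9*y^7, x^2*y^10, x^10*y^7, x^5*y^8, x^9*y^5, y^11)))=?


Socle = ann(m) = span of standard monomials u with x*u, y*u in I (staircase corners).
Redundant generators: x^9*y^7, x^10*y^7
Minimal generators: x^14, x^12*y^3, x^9*y^5, x^8*y^7, x^5*y^8, x^2*y^10, y^11
Corners: xy^10, x^4y^9, x^7y^7, x^8y^6, x^11y^4, x^13y^2
Socle dim=6


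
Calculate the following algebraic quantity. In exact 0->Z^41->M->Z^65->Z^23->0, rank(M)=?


Alt sum=0:
(-1)^0*41 + (-1)^1*? + (-1)^2*65 + (-1)^3*23=0
rank(M)=83


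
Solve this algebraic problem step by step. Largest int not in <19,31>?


gcd(19,31)=1 => F=ab-a-b=19*31-19-31=589-50=539


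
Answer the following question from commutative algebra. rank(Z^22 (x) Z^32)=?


rank(M(x)N) = rank(M)*rank(N)
22*32 = 704


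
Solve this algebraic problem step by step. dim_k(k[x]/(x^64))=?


Basis: 1,x,...,x^63
dim=64


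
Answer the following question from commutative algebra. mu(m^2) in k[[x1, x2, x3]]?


C(n+d-1,d)=C(4,2)=6


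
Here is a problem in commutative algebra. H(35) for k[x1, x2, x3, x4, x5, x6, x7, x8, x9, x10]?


C(d+n-1,n-1)=C(44,9)=708930508


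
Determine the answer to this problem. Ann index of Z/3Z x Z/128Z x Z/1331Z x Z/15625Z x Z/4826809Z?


Exponent = lcm of the cyclic orders; pairwise coprime => product.
3^1*2^7*11^3*5^6*13^6=3*128*1331*15625*4826809=38546896674000000


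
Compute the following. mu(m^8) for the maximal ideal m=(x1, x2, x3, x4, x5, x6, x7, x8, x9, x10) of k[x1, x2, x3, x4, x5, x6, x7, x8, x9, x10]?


Graded Nakayama: mu(m^d) = dim_k (m^d/m^(d+1)) = #degree-8 monomials in 10 vars
C(n+d-1,d)=C(17,8)=24310


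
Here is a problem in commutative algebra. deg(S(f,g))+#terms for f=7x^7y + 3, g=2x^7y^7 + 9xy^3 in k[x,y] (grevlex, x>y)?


LT(f)=7x^7y, LT(g)=2x^7y^7
lcm(LM)=x^7y^7
S(f,g) (scaled by 14 to clear denominators) = 2y^6*f - 7*g = 6y^6 - 63xy^3
2 terms, deg 6.
6+2=8


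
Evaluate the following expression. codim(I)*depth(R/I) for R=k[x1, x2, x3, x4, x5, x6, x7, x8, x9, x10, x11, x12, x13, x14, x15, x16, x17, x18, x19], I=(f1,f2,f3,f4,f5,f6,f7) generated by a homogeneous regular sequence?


codim=7, depth=dim(R/I)=19-7=12
Product=7*12=84


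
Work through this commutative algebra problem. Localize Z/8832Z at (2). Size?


2-primary part: 8832=2^7*69
Size=2^7=128


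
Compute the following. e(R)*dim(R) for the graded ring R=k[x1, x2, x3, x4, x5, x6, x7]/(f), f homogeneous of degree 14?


e(R)=deg(f)=14, dim(R)=7-1=6
e*dim=14*6=84


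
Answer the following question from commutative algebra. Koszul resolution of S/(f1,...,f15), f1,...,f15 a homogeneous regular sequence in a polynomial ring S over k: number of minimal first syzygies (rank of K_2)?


Regular sequence => Koszul complex is the minimal free resolution.
Syz_1 minimally generated by Koszul relations f_i*e_j - f_j*e_i (i<j): mu(Syz_1) = beta_2 = C(m,2) = m(m-1)/2
m=15
15*14/2 = 105


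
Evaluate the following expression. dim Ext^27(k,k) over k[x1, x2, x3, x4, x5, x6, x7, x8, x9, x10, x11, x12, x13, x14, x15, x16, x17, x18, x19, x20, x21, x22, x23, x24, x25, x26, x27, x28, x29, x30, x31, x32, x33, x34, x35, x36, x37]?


C(n,i)=C(37,27)=348330136


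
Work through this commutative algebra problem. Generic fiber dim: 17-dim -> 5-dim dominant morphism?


dim(fiber)=dim(X)-dim(Y)=17-5=12


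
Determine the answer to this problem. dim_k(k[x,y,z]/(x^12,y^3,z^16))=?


Basis: x^iy^jz^k, i<12,j<3,k<16
12*3*16=576


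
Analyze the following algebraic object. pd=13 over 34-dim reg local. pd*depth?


pd+depth=34
depth=34-13=21
pd*depth=13*21=273


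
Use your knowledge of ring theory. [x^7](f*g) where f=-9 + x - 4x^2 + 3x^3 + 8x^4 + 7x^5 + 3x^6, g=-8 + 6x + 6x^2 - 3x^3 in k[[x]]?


[x^7] = sum a_i*b_j, i+j=7
  8*-3=-24
  7*6=42
  3*6=18
Sum=36


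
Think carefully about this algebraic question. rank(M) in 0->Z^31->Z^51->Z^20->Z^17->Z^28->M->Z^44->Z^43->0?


Alt sum=0:
(-1)^0*31 + (-1)^1*51 + (-1)^2*20 + (-1)^3*17 + (-1)^4*28 + (-1)^5*? + (-1)^6*44 + (-1)^7*43=0
rank(M)=12


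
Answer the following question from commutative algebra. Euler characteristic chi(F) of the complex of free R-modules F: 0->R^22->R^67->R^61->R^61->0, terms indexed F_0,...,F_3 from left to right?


chi = sum (-1)^i * rank:
(-1)^0*22=22
(-1)^1*67=-67
(-1)^2*61=61
(-1)^3*61=-61
chi=-45


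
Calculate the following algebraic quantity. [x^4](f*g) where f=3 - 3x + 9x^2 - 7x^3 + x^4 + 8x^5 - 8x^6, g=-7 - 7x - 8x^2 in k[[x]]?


[x^4] = sum a_i*b_j, i+j=4
  9*-8=-72
  -7*-7=49
  1*-7=-7
Sum=-30


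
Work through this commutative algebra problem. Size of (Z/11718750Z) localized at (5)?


5-primary part: 11718750=5^9*6
Size=5^9=1953125


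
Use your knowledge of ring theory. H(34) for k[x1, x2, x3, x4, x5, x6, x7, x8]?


C(d+n-1,n-1)=C(41,7)=22481940


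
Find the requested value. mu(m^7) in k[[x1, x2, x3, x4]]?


C(n+d-1,d)=C(10,7)=120


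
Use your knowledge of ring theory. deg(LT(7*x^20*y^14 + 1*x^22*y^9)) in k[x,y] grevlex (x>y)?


LT: 7*x^20*y^14
deg_x=20, deg_y=14
Total=20+14=34


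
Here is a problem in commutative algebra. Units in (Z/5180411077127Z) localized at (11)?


Local ring = Z/2357947691Z.
phi(2357947691) = 11^8*(11-1) = 2143588810


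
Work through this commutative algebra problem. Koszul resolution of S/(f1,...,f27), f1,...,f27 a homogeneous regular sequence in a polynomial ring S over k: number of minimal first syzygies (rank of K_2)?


Regular sequence => Koszul complex is the minimal free resolution.
Syz_1 minimally generated by Koszul relations f_i*e_j - f_j*e_i (i<j): mu(Syz_1) = beta_2 = C(m,2) = m(m-1)/2
m=27
27*26/2 = 351


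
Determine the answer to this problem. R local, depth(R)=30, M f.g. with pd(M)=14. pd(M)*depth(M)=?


pd+depth=30
depth=30-14=16
pd*depth=14*16=224


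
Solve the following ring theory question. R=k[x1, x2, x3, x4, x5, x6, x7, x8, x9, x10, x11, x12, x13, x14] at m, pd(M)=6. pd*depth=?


pd+depth=14
depth=14-6=8
pd*depth=6*8=48


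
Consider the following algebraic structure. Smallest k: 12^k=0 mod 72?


12^k mod 72:
k=1: 12
k=2: 0
First zero at k = 2


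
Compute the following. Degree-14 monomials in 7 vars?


C(d+n-1,n-1)=C(20,6)=38760


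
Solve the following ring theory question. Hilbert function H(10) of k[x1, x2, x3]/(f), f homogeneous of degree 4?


C(12,2)-C(8,2)=66-28=38


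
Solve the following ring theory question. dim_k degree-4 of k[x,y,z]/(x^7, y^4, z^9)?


Need i<7, j<4, k<9 with i+j+k=4.
For each i, j ranges over max(0,4-i-8)..min(3,4-i):
  i=0: j in [0,3] -> 4
  i=1: j in [0,3] -> 4
  i=2: j in [0,2] -> 3
  i=3: j in [0,1] -> 2
  i=4: j in [0,0] -> 1
H(4) = 4+4+3+2+1 = 14


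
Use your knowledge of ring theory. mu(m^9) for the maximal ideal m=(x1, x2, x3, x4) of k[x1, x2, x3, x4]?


Graded Nakayama: mu(m^d) = dim_k (m^d/m^(d+1)) = #degree-9 monomials in 4 vars
C(n+d-1,d)=C(12,9)=220


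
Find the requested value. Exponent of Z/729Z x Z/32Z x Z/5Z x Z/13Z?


Exponent = lcm of the cyclic orders; pairwise coprime => product.
3^6*2^5*5^1*13^1=729*32*5*13=1516320


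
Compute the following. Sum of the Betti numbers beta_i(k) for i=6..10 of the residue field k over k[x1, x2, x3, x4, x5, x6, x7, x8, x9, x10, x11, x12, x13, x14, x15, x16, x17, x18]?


Koszul resolution: beta_i(k)=C(n,i), n=18
C(18,6)=18564, C(18,7)=31824, C(18,8)=43758, C(18,9)=48620, C(18,10)=43758
Sum=186524


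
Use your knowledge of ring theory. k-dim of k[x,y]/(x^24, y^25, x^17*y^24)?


k[x,y]/I, I = (x^24, y^25, x^17*y^24)
Rect: 24x25=600. Corner: (24-17)x(25-24)=7.
dim = 600-7 = 593


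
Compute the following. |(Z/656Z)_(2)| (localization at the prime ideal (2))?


2-primary part: 656=2^4*41
Size=2^4=16


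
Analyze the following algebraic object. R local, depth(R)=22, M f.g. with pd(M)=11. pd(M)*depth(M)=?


pd+depth=22
depth=22-11=11
pd*depth=11*11=121


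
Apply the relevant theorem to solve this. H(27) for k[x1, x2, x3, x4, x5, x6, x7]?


C(d+n-1,n-1)=C(33,6)=1107568


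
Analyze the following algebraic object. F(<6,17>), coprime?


gcd(6,17)=1 => F=ab-a-b=6*17-6-17=102-23=79


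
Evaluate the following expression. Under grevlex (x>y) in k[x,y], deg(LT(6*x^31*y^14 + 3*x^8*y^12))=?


LT: 6*x^31*y^14
deg_x=31, deg_y=14
Total=31+14=45


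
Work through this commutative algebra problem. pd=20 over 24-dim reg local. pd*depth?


pd+depth=24
depth=24-20=4
pd*depth=20*4=80


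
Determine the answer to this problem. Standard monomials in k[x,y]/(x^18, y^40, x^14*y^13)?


k[x,y]/I, I = (x^18, y^40, x^14*y^13)
Rect: 18x40=720. Corner: (18-14)x(40-13)=108.
dim = 720-108 = 612


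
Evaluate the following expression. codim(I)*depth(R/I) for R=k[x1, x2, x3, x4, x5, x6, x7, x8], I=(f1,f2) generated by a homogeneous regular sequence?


codim=2, depth=dim(R/I)=8-2=6
Product=2*6=12


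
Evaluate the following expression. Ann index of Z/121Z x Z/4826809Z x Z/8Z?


Exponent = lcm of the cyclic orders; pairwise coprime => product.
11^2*13^6*2^3=121*4826809*8=4672351112


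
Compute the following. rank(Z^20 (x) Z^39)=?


rank(M(x)N) = rank(M)*rank(N)
20*39 = 780


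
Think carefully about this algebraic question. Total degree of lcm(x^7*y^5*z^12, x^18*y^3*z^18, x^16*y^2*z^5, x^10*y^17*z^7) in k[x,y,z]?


lcm = componentwise max:
x: max(7,18,16,10)=18
y: max(5,3,2,17)=17
z: max(12,18,5,7)=18
Total=18+17+18=53


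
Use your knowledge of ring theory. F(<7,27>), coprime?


gcd(7,27)=1 => F=ab-a-b=7*27-7-27=189-34=155
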